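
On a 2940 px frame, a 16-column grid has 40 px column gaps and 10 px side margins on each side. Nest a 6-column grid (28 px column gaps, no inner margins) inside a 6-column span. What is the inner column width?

Inside the margins: 2940 − 20 = 2920 px.
2920 − 15·40 = 2320; ÷16 gives c = 145 px.
Span of 6: 6·145 + 5·40 = 870 + 200 = 1070 px.
6 columns + 5 column gaps: 6d + 5·28 = 1070.
6d = 1070 − 140 = 930, so d = 155 px.

155 px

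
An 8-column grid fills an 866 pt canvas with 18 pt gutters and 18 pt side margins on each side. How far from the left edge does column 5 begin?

442 pt

Take off 36 pt of margins, leaving 830 pt.
Subtracting 7 gutters of 18 leaves 704 for 8 columns, so c = 88 pt.
Before column 5: the margin + 4 columns + 4 gutters.
Offset = 18 + 4·(88 + 18) = 18 + 424 = 442 pt.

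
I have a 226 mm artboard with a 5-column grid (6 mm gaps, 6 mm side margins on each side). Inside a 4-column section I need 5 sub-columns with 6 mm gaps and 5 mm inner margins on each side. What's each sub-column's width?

Take off 12 mm of margins, leaving 214 mm.
214 − 4·6 = 190; ÷5 gives c = 38 mm.
4-column span = 4·38 + 3·6 = 170 mm.
Inner content = 170 − 2·5 = 160 mm.
5 columns + 4 gaps: 5d + 4·6 = 160.
5d = 160 − 24 = 136, so d = 27.2 mm.

27.2 mm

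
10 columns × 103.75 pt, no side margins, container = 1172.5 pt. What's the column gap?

10 columns take 10·103.75 = 1037.5 pt; remaining 135 splits into 9 column gaps.
g = 135 / 9 = 15 pt.

15 pt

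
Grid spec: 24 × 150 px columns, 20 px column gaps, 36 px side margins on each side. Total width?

4132 px

Total width: 2·36 + 24·150 + 23·20 = 4132 px.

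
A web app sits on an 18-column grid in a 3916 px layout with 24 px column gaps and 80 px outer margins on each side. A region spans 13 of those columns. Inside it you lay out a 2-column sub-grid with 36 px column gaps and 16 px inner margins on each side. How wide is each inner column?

1319 px

Subtract both margins: 3916 − 2·80 = 3756 px.
Subtracting 17 column gaps of 24 leaves 3348 for 18 columns, so c = 186 px.
Span of 13: 13·186 + 12·24 = 2418 + 288 = 2706 px.
Inner content = 2706 − 2·16 = 2674 px.
2674 − 1·36 = 2638; ÷2 gives d = 1319 px.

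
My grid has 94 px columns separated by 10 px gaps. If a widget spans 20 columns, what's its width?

20-column span = 20·94 + 19·10 = 2070 px.

2070 px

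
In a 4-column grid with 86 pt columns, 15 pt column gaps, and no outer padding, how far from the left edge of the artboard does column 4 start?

303 pt

Before column 4: 3 columns + 3 column gaps.
Offset = 3·(86 + 15) = 3·101 = 303 pt.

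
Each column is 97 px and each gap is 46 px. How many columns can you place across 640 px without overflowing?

4 columns

4 columns: 4·97 + 3·46 = 526 px ≤ 640.
5 columns: 669 px > 640. So 4.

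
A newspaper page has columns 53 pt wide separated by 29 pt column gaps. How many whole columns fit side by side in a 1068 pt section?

Each extra column adds 53 + 29 = 82 pt.
(1068 + 29) / 82 = 13.38, so 13 columns fit.

13 columns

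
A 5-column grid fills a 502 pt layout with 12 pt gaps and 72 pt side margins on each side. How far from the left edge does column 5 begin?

368 pt

Subtract both margins: 502 − 2·72 = 358 pt.
358 − 4·12 = 310; ÷5 gives c = 62 pt.
Column 5 starts at margin + 4·(column + gutter) = 72 + 4·74 = 368 pt.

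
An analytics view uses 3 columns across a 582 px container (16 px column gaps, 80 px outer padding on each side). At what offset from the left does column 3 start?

372 px

Content = 582 − 2·80 = 422 px.
422 − 2·16 = 390; ÷3 gives c = 130 px.
Each column+gutter stride is 146 px; 2 of them past the 80 px margin is 80 + 292 = 372 px.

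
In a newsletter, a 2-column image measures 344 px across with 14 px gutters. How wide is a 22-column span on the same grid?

344 − 1·14 = 330; ÷2 gives c = 165 px.
22-column span = 22·165 + 21·14 = 3924 px.

3924 px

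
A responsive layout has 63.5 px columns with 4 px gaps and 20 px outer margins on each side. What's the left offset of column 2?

87.5 px

Column 2 starts at margin + 1·(column + gutter) = 20 + 1·67.5 = 87.5 px.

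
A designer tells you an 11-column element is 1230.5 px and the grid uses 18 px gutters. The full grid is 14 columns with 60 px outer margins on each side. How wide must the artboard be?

1691 px

1230.5 − 10·18 = 1050.5; ÷11 gives c = 95.5 px.
Artboard = 2·60 + 14·95.5 + 13·18 = 120 + 1337 + 234 = 1691 px.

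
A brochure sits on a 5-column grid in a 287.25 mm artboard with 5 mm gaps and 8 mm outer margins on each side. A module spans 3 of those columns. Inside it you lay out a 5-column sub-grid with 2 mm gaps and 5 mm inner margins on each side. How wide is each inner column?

Inside the margins: 287.25 − 16 = 271.25 mm.
5 columns + 4 gaps: 5c + 4·5 = 271.25.
5c = 271.25 − 20 = 251.25, so c = 50.25 mm.
3-column span = 3·50.25 + 2·5 = 160.75 mm.
Inner content = 160.75 − 2·5 = 150.75 mm.
5d + 4·2 = 150.75 → 5d = 142.75 → d = 28.55 mm.

28.55 mm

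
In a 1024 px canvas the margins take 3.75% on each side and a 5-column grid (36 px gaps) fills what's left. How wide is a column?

160.64 px

Margins: 3.75% × 1024 = 38.4 px each, so content = 1024 − 76.8 = 947.2 px.
Subtracting 4 gaps of 36 leaves 803.2 for 5 columns, so c = 160.64 px.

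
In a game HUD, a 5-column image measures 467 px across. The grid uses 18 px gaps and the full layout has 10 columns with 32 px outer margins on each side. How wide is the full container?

1016 px

Subtracting 4 gaps of 18 leaves 395 for 5 columns, so c = 79 px.
Container = 2·32 + 10·79 + 9·18 = 64 + 790 + 162 = 1016 px.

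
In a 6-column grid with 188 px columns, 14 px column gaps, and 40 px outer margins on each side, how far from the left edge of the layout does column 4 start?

Each column+gutter stride is 202 px; 3 of them past the 40 px margin is 40 + 606 = 646 px.

646 px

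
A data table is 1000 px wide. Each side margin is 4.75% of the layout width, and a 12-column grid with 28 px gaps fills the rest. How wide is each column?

1000 × (1 − 2·4.75%) = 1000 × 90.5% = 905 px for the columns.
Subtracting 11 gaps of 28 leaves 597 for 12 columns, so c = 49.75 px.

49.75 px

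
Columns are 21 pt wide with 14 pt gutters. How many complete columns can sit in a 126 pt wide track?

k columns need k·21 + (k−1)·14 = k·35 − 14.
k·35 − 14 ≤ 126 → k ≤ 140 / 35 ≈ 4.00, so k = 4.

4 columns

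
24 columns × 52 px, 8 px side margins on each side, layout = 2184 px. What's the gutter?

40 px

Take off 16 px of margins, leaving 2168 px.
24 columns take 24·52 = 1248 px; remaining 920 splits into 23 gutters.
g = 920 / 23 = 40 px.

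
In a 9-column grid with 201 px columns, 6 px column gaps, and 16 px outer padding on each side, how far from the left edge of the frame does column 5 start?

844 px

Before column 5: the margin + 4 columns + 4 column gaps.
Offset = 16 + 4·(201 + 6) = 16 + 828 = 844 px.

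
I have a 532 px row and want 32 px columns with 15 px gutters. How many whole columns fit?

Each extra column adds 32 + 15 = 47 px.
(532 + 15) / 47 = 11.64, so 11 columns fit.

11 columns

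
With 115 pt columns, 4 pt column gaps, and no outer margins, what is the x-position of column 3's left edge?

Before column 3: 2 columns + 2 column gaps.
Offset = 2·(115 + 4) = 2·119 = 238 pt.

238 pt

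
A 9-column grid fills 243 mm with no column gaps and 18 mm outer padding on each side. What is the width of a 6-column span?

Take off 36 mm of margins, leaving 207 mm.
9c = 207 → c = 23 mm.
6-column span = 6·23 = 138 mm.

138 mm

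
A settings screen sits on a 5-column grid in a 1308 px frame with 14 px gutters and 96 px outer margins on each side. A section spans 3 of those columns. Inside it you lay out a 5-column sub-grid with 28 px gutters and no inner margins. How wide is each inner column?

110.4 px

Inside the margins: 1308 − 192 = 1116 px.
Subtracting 4 gutters of 14 leaves 1060 for 5 columns, so c = 212 px.
3 columns plus 2 gutters: 636 + 28 = 664 px.
5 columns + 4 gutters: 5d + 4·28 = 664.
5d = 664 − 112 = 552, so d = 110.4 px.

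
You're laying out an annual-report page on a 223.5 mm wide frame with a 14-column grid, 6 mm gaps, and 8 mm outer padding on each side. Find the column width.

Subtract both margins: 223.5 − 2·8 = 207.5 mm.
14c + 13·6 = 207.5 → 14c = 129.5 → c = 9.25 mm.

9.25 mm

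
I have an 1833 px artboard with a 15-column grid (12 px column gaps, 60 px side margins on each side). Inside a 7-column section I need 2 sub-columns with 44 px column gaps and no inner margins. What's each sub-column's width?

374.5 px

Inside the margins: 1833 − 120 = 1713 px.
15c + 14·12 = 1713 → 15c = 1545 → c = 103 px.
7 columns plus 6 column gaps: 721 + 72 = 793 px.
Subtracting 1 column gap of 44 leaves 749 for 2 columns, so d = 374.5 px.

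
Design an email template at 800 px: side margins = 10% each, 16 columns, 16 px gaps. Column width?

Each margin = 10% of 800 = 80 px; content = 800 − 2·80 = 640 px.
Subtracting 15 gaps of 16 leaves 400 for 16 columns, so c = 25 px.

25 px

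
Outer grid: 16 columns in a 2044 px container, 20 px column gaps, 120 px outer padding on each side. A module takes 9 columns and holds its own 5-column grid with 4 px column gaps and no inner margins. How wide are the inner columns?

Outer content = 2044 − 2·120 = 1804 px.
1804 − 15·20 = 1504; ÷16 gives c = 94 px.
Span of 9: 9·94 + 8·20 = 846 + 160 = 1006 px.
5d + 4·4 = 1006 → 5d = 990 → d = 198 px.

198 px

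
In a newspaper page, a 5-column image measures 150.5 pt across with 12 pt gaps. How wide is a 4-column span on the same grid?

118 pt

5c + 4·12 = 150.5 → 5c = 102.5 → c = 20.5 pt.
Span of 4: 4·20.5 + 3·12 = 82 + 36 = 118 pt.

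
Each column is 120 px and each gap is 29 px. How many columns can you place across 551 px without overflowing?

k columns need k·120 + (k−1)·29 = k·149 − 29.
k·149 − 29 ≤ 551 → k ≤ 580 / 149 ≈ 3.89, so k = 3.

3 columns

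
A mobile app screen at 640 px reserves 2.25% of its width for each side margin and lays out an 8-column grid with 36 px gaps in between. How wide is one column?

44.9 px

Margins: 2.25% × 640 = 14.4 px each, so content = 640 − 28.8 = 611.2 px.
8 columns + 7 gaps: 8c + 7·36 = 611.2.
8c = 611.2 − 252 = 359.2, so c = 44.9 px.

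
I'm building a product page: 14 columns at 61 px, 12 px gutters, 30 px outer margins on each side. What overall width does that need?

1070 px

Total width: 2·30 + 14·61 + 13·12 = 1070 px.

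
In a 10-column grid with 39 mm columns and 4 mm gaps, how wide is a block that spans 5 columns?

211 mm

Span of 5: 5·39 + 4·4 = 195 + 16 = 211 mm.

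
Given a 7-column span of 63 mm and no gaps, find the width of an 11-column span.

99 mm

With no gaps, each column is 63/7 = 9 mm.
With no gaps, 11 columns span 11·9 = 99 mm.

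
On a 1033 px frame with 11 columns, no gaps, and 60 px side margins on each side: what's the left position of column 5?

Content = 1033 − 2·60 = 913 px.
11c = 913 → c = 83 px.
Each column+gutter stride is 83 px; 4 of them past the 60 px margin is 60 + 332 = 392 px.

392 px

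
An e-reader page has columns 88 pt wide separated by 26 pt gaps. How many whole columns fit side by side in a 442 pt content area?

4 columns

k columns need k·88 + (k−1)·26 = k·114 − 26.
k·114 − 26 ≤ 442 → k ≤ 468 / 114 ≈ 4.11, so k = 4.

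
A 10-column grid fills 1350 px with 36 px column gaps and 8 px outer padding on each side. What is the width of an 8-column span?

1060 px

Subtract both margins: 1350 − 2·8 = 1334 px.
1334 − 9·36 = 1010; ÷10 gives c = 101 px.
8-column span = 8·101 + 7·36 = 1060 px.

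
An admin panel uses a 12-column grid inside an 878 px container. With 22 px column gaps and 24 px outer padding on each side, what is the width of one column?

Take off 48 px of margins, leaving 830 px.
Subtracting 11 column gaps of 22 leaves 588 for 12 columns, so c = 49 px.

49 px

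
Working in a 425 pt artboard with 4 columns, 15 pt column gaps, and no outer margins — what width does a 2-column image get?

4 columns + 3 column gaps: 4c + 3·15 = 425.
4c = 425 − 45 = 380, so c = 95 pt.
2 columns plus 1 column gap: 190 + 15 = 205 pt.

205 pt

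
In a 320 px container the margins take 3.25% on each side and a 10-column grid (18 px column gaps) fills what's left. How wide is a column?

13.72 px

320 × (1 − 2·3.25%) = 320 × 93.5% = 299.2 px for the columns.
10 columns + 9 column gaps: 10c + 9·18 = 299.2.
10c = 299.2 − 162 = 137.2, so c = 13.72 px.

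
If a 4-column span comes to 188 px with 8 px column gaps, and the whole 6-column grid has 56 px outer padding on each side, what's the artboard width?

398 px

4 columns + 3 column gaps: 4c + 3·8 = 188.
4c = 188 − 24 = 164, so c = 41 px.
Total width: 2·56 + 6·41 + 5·8 = 398 px.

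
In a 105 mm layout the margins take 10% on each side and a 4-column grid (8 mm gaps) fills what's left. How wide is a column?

Margins: 10% × 105 = 10.5 mm each, so content = 105 − 21 = 84 mm.
84 − 3·8 = 60; ÷4 gives c = 15 mm.

15 mm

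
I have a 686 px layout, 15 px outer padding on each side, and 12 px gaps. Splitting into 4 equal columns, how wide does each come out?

Take off 30 px of margins, leaving 656 px.
Subtracting 3 gaps of 12 leaves 620 for 4 columns, so c = 155 px.

155 px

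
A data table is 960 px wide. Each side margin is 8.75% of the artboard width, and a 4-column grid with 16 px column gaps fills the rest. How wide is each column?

Margins: 8.75% × 960 = 84 px each, so content = 960 − 168 = 792 px.
4 columns + 3 column gaps: 4c + 3·16 = 792.
4c = 792 − 48 = 744, so c = 186 px.

186 px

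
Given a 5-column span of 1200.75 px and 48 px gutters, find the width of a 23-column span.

5696.25 px

Subtracting 4 gutters of 48 leaves 1008.75 for 5 columns, so c = 201.75 px.
23-column span = 23·201.75 + 22·48 = 5696.25 px.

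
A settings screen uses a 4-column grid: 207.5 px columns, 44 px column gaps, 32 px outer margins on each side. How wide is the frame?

Adding margins, columns and gutters: 64 + 830 + 132 = 1026 px.

1026 px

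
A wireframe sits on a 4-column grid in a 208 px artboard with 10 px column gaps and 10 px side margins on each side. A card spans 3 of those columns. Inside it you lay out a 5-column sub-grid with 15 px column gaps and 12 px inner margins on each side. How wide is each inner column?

10.9 px

Subtract both margins: 208 − 2·10 = 188 px.
188 − 3·10 = 158; ÷4 gives c = 39.5 px.
3-column span = 3·39.5 + 2·10 = 138.5 px.
Inner content = 138.5 − 2·12 = 114.5 px.
114.5 − 4·15 = 54.5; ÷5 gives d = 10.9 px.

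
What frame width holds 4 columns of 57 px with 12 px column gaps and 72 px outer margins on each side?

Frame = 2·72 + 4·57 + 3·12 = 144 + 228 + 36 = 408 px.

408 px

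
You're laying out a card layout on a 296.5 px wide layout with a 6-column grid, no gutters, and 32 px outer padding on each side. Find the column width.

38.75 px

Take off 64 px of margins, leaving 232.5 px.
With no gutters, each column is 232.5/6 = 38.75 px.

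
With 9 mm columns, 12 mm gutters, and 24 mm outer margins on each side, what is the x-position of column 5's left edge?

108 mm

Before column 5: the margin + 4 columns + 4 gutters.
Offset = 24 + 4·(9 + 12) = 24 + 84 = 108 mm.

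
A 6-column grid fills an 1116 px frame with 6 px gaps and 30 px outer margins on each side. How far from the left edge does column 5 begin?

Take off 60 px of margins, leaving 1056 px.
1056 − 5·6 = 1026; ÷6 gives c = 171 px.
Each column+gutter stride is 177 px; 4 of them past the 30 px margin is 30 + 708 = 738 px.

738 px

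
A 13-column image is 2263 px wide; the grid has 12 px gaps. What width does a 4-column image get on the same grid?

2263 − 12·12 = 2119; ÷13 gives c = 163 px.
4 columns plus 3 gaps: 652 + 36 = 688 px.

688 px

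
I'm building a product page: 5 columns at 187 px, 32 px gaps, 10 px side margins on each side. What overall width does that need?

Layout = 2·10 + 5·187 + 4·32 = 20 + 935 + 128 = 1083 px.

1083 px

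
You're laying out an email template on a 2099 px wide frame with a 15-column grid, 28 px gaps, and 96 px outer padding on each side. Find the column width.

Subtract both margins: 2099 − 2·96 = 1907 px.
Subtracting 14 gaps of 28 leaves 1515 for 15 columns, so c = 101 px.

101 px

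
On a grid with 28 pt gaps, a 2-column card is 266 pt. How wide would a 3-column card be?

2c + 1·28 = 266 → 2c = 238 → c = 119 pt.
3 columns plus 2 gaps: 357 + 56 = 413 pt.

413 pt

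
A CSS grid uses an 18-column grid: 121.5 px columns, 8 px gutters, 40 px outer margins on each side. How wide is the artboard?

Adding margins, columns and gutters: 80 + 2187 + 136 = 2403 px.

2403 px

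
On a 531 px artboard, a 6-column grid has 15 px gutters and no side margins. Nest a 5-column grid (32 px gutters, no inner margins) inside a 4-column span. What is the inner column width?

531 − 5·15 = 456; ÷6 gives c = 76 px.
4 columns plus 3 gutters: 304 + 45 = 349 px.
5 columns + 4 gutters: 5d + 4·32 = 349.
5d = 349 − 128 = 221, so d = 44.2 px.

44.2 px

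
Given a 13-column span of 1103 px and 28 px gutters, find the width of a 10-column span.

1103 − 12·28 = 767; ÷13 gives c = 59 px.
10 columns plus 9 gutters: 590 + 252 = 842 px.

842 px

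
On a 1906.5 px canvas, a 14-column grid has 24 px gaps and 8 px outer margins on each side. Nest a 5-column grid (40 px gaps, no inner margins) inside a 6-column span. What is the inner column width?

127.3 px

Subtract both margins: 1906.5 − 2·8 = 1890.5 px.
1890.5 − 13·24 = 1578.5; ÷14 gives c = 112.75 px.
6 columns plus 5 gaps: 676.5 + 120 = 796.5 px.
5d + 4·40 = 796.5 → 5d = 636.5 → d = 127.3 px.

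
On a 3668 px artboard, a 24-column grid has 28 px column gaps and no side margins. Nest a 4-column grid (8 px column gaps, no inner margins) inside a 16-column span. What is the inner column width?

603 px

3668 − 23·28 = 3024; ÷24 gives c = 126 px.
Span of 16: 16·126 + 15·28 = 2016 + 420 = 2436 px.
Subtracting 3 column gaps of 8 leaves 2412 for 4 columns, so d = 603 px.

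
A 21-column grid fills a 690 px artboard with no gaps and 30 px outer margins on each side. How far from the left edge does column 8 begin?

Content = 690 − 2·30 = 630 px.
630 / 21 = 30 px per column.
Each column+gutter stride is 30 px; 7 of them past the 30 px margin is 30 + 210 = 240 px.

240 px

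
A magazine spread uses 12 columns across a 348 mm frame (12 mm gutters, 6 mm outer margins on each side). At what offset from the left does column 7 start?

180 mm

Take off 12 mm of margins, leaving 336 mm.
Subtracting 11 gutters of 12 leaves 204 for 12 columns, so c = 17 mm.
Each column+gutter stride is 29 mm; 6 of them past the 6 mm margin is 6 + 174 = 180 mm.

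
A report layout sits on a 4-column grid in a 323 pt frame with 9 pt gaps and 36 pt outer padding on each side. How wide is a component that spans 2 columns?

121 pt

Inside the margins: 323 − 72 = 251 pt.
Subtracting 3 gaps of 9 leaves 224 for 4 columns, so c = 56 pt.
Span of 2: 2·56 + 1·9 = 112 + 9 = 121 pt.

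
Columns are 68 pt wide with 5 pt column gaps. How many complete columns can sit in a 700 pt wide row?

9 columns

k columns need k·68 + (k−1)·5 = k·73 − 5.
k·73 − 5 ≤ 700 → k ≤ 705 / 73 ≈ 9.66, so k = 9.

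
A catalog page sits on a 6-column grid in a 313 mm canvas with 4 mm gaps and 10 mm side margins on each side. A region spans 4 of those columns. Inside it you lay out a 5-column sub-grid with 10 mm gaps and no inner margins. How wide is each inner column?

30.8 mm

Outer content = 313 − 2·10 = 293 mm.
6c + 5·4 = 293 → 6c = 273 → c = 45.5 mm.
4 columns plus 3 gaps: 182 + 12 = 194 mm.
Subtracting 4 gaps of 10 leaves 154 for 5 columns, so d = 30.8 mm.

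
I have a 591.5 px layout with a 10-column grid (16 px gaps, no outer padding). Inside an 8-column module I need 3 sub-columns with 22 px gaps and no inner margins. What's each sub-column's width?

591.5 − 9·16 = 447.5; ÷10 gives c = 44.75 px.
8-column span = 8·44.75 + 7·16 = 470 px.
470 − 2·22 = 426; ÷3 gives d = 142 px.

142 px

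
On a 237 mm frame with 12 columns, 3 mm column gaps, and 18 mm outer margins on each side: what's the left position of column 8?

Inside the margins: 237 − 36 = 201 mm.
12c + 11·3 = 201 → 12c = 168 → c = 14 mm.
Before column 8: the margin + 7 columns + 7 column gaps.
Offset = 18 + 7·(14 + 3) = 18 + 119 = 137 mm.

137 mm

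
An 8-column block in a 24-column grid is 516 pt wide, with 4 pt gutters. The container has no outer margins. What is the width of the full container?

516 − 7·4 = 488; ÷8 gives c = 61 pt.
Container = 24·61 + 23·4 = 1464 + 92 = 1556 pt.

1556 pt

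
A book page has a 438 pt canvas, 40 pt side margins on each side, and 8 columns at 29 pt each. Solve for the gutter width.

18 pt

Content width = 438 − 2·40 = 358 pt.
8 columns take 8·29 = 232 pt; remaining 126 splits into 7 gutters.
g = 126 / 7 = 18 pt.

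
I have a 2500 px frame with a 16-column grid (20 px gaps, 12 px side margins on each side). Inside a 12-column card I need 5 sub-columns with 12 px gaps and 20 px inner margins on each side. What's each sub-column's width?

Outer content = 2500 − 2·12 = 2476 px.
16c + 15·20 = 2476 → 16c = 2176 → c = 136 px.
Span of 12: 12·136 + 11·20 = 1632 + 220 = 1852 px.
Inner content = 1852 − 2·20 = 1812 px.
5d + 4·12 = 1812 → 5d = 1764 → d = 352.8 px.

352.8 px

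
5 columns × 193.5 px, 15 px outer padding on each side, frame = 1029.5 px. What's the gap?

8 px

Inside the margins: 1029.5 − 30 = 999.5 px.
5 columns take 5·193.5 = 967.5 px; remaining 32 splits into 4 gaps.
g = 32 / 4 = 8 px.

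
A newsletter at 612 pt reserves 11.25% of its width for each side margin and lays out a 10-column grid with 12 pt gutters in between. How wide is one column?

Each margin = 11.25% of 612 = 68.85 pt; content = 612 − 2·68.85 = 474.3 pt.
474.3 − 9·12 = 366.3; ÷10 gives c = 36.63 pt.

36.63 pt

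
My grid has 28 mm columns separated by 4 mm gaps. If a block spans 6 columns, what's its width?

188 mm

Span of 6: 6·28 + 5·4 = 168 + 20 = 188 mm.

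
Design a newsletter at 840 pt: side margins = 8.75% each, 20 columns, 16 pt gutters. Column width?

19.45 pt

840 × (1 − 2·8.75%) = 840 × 82.5% = 693 pt for the columns.
20 columns + 19 gutters: 20c + 19·16 = 693.
20c = 693 − 304 = 389, so c = 19.45 pt.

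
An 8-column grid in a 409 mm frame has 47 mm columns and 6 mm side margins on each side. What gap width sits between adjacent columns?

Inside the margins: 409 − 12 = 397 mm.
8 columns take 8·47 = 376 mm; remaining 21 splits into 7 gaps.
g = 21 / 7 = 3 mm.

3 mm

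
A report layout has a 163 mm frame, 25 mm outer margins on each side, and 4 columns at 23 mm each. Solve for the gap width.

Inside the margins: 163 − 50 = 113 mm.
4·23 + 3g = 113 → 3g = 21 → g = 7 mm.

7 mm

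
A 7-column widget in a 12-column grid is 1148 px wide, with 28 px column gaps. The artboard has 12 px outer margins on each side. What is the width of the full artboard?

2012 px

7 columns + 6 column gaps: 7c + 6·28 = 1148.
7c = 1148 − 168 = 980, so c = 140 px.
Adding margins, columns and gutters: 24 + 1680 + 308 = 2012 px.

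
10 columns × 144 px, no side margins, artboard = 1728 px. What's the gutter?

32 px

10 columns take 10·144 = 1440 px; remaining 288 splits into 9 gutters.
g = 288 / 9 = 32 px.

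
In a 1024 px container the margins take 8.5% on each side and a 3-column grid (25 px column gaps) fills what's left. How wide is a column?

1024 × (1 − 2·8.5%) = 1024 × 83% = 849.92 px for the columns.
Subtracting 2 column gaps of 25 leaves 799.92 for 3 columns, so c = 266.64 px.

266.64 px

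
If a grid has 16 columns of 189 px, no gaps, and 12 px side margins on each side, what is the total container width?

Container = 2·12 + 16·189 = 24 + 3024 = 3048 px.

3048 px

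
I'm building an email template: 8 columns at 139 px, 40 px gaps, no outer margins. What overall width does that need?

1392 px

Total width: 8·139 + 7·40 = 1392 px.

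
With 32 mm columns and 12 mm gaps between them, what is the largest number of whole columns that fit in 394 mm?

k columns need k·32 + (k−1)·12 = k·44 − 12.
k·44 − 12 ≤ 394 → k ≤ 406 / 44 ≈ 9.23, so k = 9.

9 columns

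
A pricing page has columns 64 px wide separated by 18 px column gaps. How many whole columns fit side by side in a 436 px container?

5 columns

5 columns: 5·64 + 4·18 = 392 px ≤ 436.
6 columns: 474 px > 436. So 5.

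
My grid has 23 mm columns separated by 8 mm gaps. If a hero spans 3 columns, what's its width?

85 mm

3-column span = 3·23 + 2·8 = 85 mm.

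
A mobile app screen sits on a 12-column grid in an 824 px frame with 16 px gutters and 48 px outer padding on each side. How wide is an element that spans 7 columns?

418 px

Take off 96 px of margins, leaving 728 px.
Subtracting 11 gutters of 16 leaves 552 for 12 columns, so c = 46 px.
7 columns plus 6 gutters: 322 + 96 = 418 px.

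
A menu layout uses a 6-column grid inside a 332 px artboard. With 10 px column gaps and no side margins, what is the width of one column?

6 columns + 5 column gaps: 6c + 5·10 = 332.
6c = 332 − 50 = 282, so c = 47 px.

47 px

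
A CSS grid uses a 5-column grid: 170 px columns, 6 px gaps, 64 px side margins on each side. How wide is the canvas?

Adding margins, columns and gutters: 128 + 850 + 24 = 1002 px.

1002 px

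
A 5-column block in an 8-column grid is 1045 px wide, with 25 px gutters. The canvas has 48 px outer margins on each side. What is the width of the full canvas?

1783 px

5 columns + 4 gutters: 5c + 4·25 = 1045.
5c = 1045 − 100 = 945, so c = 189 px.
Total width: 2·48 + 8·189 + 7·25 = 1783 px.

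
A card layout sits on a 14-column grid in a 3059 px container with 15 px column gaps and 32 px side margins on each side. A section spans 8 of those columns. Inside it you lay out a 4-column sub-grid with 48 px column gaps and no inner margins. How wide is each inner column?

390.25 px

Inside the margins: 3059 − 64 = 2995 px.
2995 − 13·15 = 2800; ÷14 gives c = 200 px.
8 columns plus 7 column gaps: 1600 + 105 = 1705 px.
4d + 3·48 = 1705 → 4d = 1561 → d = 390.25 px.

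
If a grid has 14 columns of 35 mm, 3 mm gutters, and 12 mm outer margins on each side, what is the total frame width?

Total width: 2·12 + 14·35 + 13·3 = 553 mm.

553 mm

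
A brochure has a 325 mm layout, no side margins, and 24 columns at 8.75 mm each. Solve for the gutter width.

24·8.75 + 23g = 325 → 23g = 115 → g = 5 mm.

5 mm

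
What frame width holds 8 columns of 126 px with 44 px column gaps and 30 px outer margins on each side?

1376 px

Adding margins, columns and gutters: 60 + 1008 + 308 = 1376 px.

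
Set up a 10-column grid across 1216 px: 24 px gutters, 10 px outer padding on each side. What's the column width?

Take off 20 px of margins, leaving 1196 px.
10c + 9·24 = 1196 → 10c = 980 → c = 98 px.

98 px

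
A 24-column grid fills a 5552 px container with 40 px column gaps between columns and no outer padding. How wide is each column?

193 px

24c + 23·40 = 5552 → 24c = 4632 → c = 193 px.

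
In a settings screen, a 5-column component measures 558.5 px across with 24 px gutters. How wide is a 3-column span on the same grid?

325.5 px

5 columns + 4 gutters: 5c + 4·24 = 558.5.
5c = 558.5 − 96 = 462.5, so c = 92.5 px.
3-column span = 3·92.5 + 2·24 = 325.5 px.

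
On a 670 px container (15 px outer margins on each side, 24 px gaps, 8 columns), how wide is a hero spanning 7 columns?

Take off 30 px of margins, leaving 640 px.
8c + 7·24 = 640 → 8c = 472 → c = 59 px.
7 columns plus 6 gaps: 413 + 144 = 557 px.

557 px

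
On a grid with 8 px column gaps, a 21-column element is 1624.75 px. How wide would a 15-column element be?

1158.25 px

21c + 20·8 = 1624.75 → 21c = 1464.75 → c = 69.75 px.
Span of 15: 15·69.75 + 14·8 = 1046.25 + 112 = 1158.25 px.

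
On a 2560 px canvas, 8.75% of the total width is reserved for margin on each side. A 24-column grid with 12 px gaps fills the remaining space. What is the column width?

2560 × (1 − 2·8.75%) = 2560 × 82.5% = 2112 px for the columns.
24c + 23·12 = 2112 → 24c = 1836 → c = 76.5 px.

76.5 px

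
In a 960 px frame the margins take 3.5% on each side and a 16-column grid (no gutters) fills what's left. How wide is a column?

Margins: 3.5% × 960 = 33.6 px each, so content = 960 − 67.2 = 892.8 px.
With no gutters, each column is 892.8/16 = 55.8 px.

55.8 px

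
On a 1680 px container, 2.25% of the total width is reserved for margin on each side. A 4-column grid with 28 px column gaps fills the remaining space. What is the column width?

1680 × (1 − 2·2.25%) = 1680 × 95.5% = 1604.4 px for the columns.
4c + 3·28 = 1604.4 → 4c = 1520.4 → c = 380.1 px.

380.1 px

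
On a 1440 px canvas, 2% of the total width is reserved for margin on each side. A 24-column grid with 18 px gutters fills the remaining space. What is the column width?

40.35 px

Margins: 2% × 1440 = 28.8 px each, so content = 1440 − 57.6 = 1382.4 px.
1382.4 − 23·18 = 968.4; ÷24 gives c = 40.35 px.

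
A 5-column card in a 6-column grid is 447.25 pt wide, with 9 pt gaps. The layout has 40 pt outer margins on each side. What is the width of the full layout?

447.25 − 4·9 = 411.25; ÷5 gives c = 82.25 pt.
Layout = 2·40 + 6·82.25 + 5·9 = 80 + 493.5 + 45 = 618.5 pt.

618.5 pt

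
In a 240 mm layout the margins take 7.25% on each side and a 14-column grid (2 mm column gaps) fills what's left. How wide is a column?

Each margin = 7.25% of 240 = 17.4 mm; content = 240 − 2·17.4 = 205.2 mm.
Subtracting 13 column gaps of 2 leaves 179.2 for 14 columns, so c = 12.8 mm.

12.8 mm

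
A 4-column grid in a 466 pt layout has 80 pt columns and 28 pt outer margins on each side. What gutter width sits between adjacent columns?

30 pt

Content width = 466 − 2·28 = 410 pt.
4·80 + 3g = 410 → 3g = 90 → g = 30 pt.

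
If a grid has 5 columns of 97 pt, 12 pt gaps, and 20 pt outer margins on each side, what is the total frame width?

Adding margins, columns and gutters: 40 + 485 + 48 = 573 pt.

573 pt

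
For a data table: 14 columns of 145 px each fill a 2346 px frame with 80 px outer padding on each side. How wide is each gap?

Take off 160 px of margins, leaving 2186 px.
14·145 + 13g = 2186 → 13g = 156 → g = 12 px.

12 px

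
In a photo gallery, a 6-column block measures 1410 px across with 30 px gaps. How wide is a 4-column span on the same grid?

930 px

6c + 5·30 = 1410 → 6c = 1260 → c = 210 px.
4-column span = 4·210 + 3·30 = 930 px.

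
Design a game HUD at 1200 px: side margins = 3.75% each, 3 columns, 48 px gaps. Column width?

Margins: 3.75% × 1200 = 45 px each, so content = 1200 − 90 = 1110 px.
3c + 2·48 = 1110 → 3c = 1014 → c = 338 px.

338 px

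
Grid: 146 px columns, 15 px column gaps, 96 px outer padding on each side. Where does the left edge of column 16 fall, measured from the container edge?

Before column 16: the margin + 15 columns + 15 column gaps.
Offset = 96 + 15·(146 + 15) = 96 + 2415 = 2511 px.

2511 px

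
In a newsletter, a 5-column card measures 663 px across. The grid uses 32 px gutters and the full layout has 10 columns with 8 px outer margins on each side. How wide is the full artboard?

Subtracting 4 gutters of 32 leaves 535 for 5 columns, so c = 107 px.
Total width: 2·8 + 10·107 + 9·32 = 1374 px.

1374 px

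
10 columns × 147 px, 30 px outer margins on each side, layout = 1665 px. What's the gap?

15 px

Inside the margins: 1665 − 60 = 1605 px.
10 columns take 10·147 = 1470 px; remaining 135 splits into 9 gaps.
g = 135 / 9 = 15 px.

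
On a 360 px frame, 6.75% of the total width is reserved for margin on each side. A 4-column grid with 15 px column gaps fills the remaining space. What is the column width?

Each margin = 6.75% of 360 = 24.3 px; content = 360 − 2·24.3 = 311.4 px.
311.4 − 3·15 = 266.4; ÷4 gives c = 66.6 px.

66.6 px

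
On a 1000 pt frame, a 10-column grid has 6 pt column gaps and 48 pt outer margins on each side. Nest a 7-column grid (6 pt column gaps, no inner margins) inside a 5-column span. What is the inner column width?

Subtract both margins: 1000 − 2·48 = 904 pt.
904 − 9·6 = 850; ÷10 gives c = 85 pt.
Span of 5: 5·85 + 4·6 = 425 + 24 = 449 pt.
7d + 6·6 = 449 → 7d = 413 → d = 59 pt.

59 pt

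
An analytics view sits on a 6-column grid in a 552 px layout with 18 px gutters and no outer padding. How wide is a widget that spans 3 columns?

6 columns + 5 gutters: 6c + 5·18 = 552.
6c = 552 − 90 = 462, so c = 77 px.
3 columns plus 2 gutters: 231 + 36 = 267 px.

267 px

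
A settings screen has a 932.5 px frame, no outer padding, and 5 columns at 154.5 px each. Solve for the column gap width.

Columns use 772.5 px, leaving 160 px across 4 column gaps = 40 px each.

40 px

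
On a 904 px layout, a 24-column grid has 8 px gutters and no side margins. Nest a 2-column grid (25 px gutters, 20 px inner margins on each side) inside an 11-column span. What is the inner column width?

172.5 px

24c + 23·8 = 904 → 24c = 720 → c = 30 px.
11-column span = 11·30 + 10·8 = 410 px.
Inner content = 410 − 2·20 = 370 px.
370 − 1·25 = 345; ÷2 gives d = 172.5 px.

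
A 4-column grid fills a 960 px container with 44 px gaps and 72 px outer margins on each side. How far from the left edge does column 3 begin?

502 px

Subtract both margins: 960 − 2·72 = 816 px.
816 − 3·44 = 684; ÷4 gives c = 171 px.
Each column+gutter stride is 215 px; 2 of them past the 72 px margin is 72 + 430 = 502 px.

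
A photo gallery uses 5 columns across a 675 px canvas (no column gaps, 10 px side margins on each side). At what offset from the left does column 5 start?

Content = 675 − 2·10 = 655 px.
655 / 5 = 131 px per column.
Before column 5: the margin + 4 columns + 4 column gaps.
Offset = 10 + 4·(131 + 0) = 10 + 524 = 534 px.

534 px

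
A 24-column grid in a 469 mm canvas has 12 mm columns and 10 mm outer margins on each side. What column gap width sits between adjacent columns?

Take off 20 mm of margins, leaving 449 mm.
Columns use 288 mm, leaving 161 mm across 23 column gaps = 7 mm each.

7 mm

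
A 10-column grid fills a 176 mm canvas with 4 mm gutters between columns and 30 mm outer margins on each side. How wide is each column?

Subtract both margins: 176 − 2·30 = 116 mm.
10 columns + 9 gutters: 10c + 9·4 = 116.
10c = 116 − 36 = 80, so c = 8 mm.

8 mm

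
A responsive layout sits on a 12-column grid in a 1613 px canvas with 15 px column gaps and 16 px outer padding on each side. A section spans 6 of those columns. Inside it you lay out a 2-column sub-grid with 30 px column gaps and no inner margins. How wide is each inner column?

Inside the margins: 1613 − 32 = 1581 px.
1581 − 11·15 = 1416; ÷12 gives c = 118 px.
6 columns plus 5 column gaps: 708 + 75 = 783 px.
783 − 1·30 = 753; ÷2 gives d = 376.5 px.

376.5 px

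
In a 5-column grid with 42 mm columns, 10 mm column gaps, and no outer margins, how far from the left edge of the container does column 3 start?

No margin, so column 3 starts at 2·(column + gutter) = 2·52 = 104 mm.

104 mm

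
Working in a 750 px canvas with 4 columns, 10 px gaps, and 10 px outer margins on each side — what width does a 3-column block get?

Content width = 750 − 2·10 = 730 px.
730 − 3·10 = 700; ÷4 gives c = 175 px.
Span of 3: 3·175 + 2·10 = 525 + 20 = 545 px.

545 px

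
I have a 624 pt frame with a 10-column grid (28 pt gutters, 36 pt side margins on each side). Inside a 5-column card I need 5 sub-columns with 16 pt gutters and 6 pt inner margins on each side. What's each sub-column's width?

37.2 pt

Inside the margins: 624 − 72 = 552 pt.
10c + 9·28 = 552 → 10c = 300 → c = 30 pt.
5 columns plus 4 gutters: 150 + 112 = 262 pt.
Inner content = 262 − 2·6 = 250 pt.
250 − 4·16 = 186; ÷5 gives d = 37.2 pt.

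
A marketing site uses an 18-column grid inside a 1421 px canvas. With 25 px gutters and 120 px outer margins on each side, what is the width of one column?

42 px

Inside the margins: 1421 − 240 = 1181 px.
Subtracting 17 gutters of 25 leaves 756 for 18 columns, so c = 42 px.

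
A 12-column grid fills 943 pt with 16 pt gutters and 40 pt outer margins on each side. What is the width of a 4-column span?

Inside the margins: 943 − 80 = 863 pt.
863 − 11·16 = 687; ÷12 gives c = 57.25 pt.
Span of 4: 4·57.25 + 3·16 = 229 + 48 = 277 pt.

277 pt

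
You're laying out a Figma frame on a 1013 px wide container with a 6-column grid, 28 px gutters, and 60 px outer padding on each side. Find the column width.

Subtract both margins: 1013 − 2·60 = 893 px.
6c + 5·28 = 893 → 6c = 753 → c = 125.5 px.

125.5 px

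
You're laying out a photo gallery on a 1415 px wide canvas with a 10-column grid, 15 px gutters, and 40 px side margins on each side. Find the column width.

Inside the margins: 1415 − 80 = 1335 px.
10 columns + 9 gutters: 10c + 9·15 = 1335.
10c = 1335 − 135 = 1200, so c = 120 px.

120 px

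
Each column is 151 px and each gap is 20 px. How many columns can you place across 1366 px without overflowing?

8 columns: 8·151 + 7·20 = 1348 px ≤ 1366.
9 columns: 1519 px > 1366. So 8.

8 columns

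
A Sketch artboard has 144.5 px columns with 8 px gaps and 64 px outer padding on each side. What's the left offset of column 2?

216.5 px

Each column+gutter stride is 152.5 px; 1 of them past the 64 px margin is 64 + 152.5 = 216.5 px.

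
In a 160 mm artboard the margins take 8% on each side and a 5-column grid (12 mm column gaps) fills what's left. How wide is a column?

Margins: 8% × 160 = 12.8 mm each, so content = 160 − 25.6 = 134.4 mm.
5c + 4·12 = 134.4 → 5c = 86.4 → c = 17.28 mm.

17.28 mm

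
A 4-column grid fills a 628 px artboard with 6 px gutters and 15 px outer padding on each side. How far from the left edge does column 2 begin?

Subtract both margins: 628 − 2·15 = 598 px.
4 columns + 3 gutters: 4c + 3·6 = 598.
4c = 598 − 18 = 580, so c = 145 px.
Before column 2: the margin + 1 column + 1 gutter.
Offset = 15 + 1·(145 + 6) = 15 + 151 = 166 px.

166 px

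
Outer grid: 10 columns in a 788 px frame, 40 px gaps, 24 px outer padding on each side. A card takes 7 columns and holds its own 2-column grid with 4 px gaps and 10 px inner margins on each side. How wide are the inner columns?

Take off 48 px of margins, leaving 740 px.
10c + 9·40 = 740 → 10c = 380 → c = 38 px.
Span of 7: 7·38 + 6·40 = 266 + 240 = 506 px.
Inner content = 506 − 2·10 = 486 px.
486 − 1·4 = 482; ÷2 gives d = 241 px.

241 px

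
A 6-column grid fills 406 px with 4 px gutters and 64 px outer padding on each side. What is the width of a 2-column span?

Take off 128 px of margins, leaving 278 px.
6 columns + 5 gutters: 6c + 5·4 = 278.
6c = 278 − 20 = 258, so c = 43 px.
Span of 2: 2·43 + 1·4 = 86 + 4 = 90 px.

90 px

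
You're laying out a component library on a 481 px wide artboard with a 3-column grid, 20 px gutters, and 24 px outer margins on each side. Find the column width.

131 px

Take off 48 px of margins, leaving 433 px.
433 − 2·20 = 393; ÷3 gives c = 131 px.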